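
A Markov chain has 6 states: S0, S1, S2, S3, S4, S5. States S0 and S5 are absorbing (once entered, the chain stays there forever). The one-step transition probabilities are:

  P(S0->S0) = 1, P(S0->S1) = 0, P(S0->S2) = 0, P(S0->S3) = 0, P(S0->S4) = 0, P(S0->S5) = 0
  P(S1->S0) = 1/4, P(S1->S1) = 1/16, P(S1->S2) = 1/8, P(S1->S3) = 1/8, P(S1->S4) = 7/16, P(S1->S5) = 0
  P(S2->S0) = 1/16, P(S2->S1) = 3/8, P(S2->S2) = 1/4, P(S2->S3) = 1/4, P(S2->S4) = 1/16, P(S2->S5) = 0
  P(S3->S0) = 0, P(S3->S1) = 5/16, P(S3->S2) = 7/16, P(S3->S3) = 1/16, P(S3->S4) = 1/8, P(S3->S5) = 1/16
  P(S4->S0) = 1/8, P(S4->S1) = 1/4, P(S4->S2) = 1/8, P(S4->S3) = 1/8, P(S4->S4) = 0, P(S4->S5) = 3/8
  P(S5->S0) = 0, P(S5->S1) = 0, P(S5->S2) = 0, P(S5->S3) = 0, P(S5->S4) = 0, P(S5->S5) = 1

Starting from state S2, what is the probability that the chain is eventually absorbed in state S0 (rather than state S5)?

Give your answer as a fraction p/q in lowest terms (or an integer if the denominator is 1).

Let a_i = P(absorbed in S0 | start in state i).
Boundary conditions: a_S0 = 1, a_S5 = 0.
For each transient state i, a_i = sum_j P(i->j) * a_j:
  a_S1 = 1/4*a_S0 + 1/16*a_S1 + 1/8*a_S2 + 1/8*a_S3 + 7/16*a_S4 + 0*a_S5
  a_S2 = 1/16*a_S0 + 3/8*a_S1 + 1/4*a_S2 + 1/4*a_S3 + 1/16*a_S4 + 0*a_S5
  a_S3 = 0*a_S0 + 5/16*a_S1 + 7/16*a_S2 + 1/16*a_S3 + 1/8*a_S4 + 1/16*a_S5
  a_S4 = 1/8*a_S0 + 1/4*a_S1 + 1/8*a_S2 + 1/8*a_S3 + 0*a_S4 + 3/8*a_S5

Substituting a_S0 = 1 and a_S5 = 0, rearrange to (I - Q) a = r where r[i] = P(i -> S0):
  [15/16, -1/8, -1/8, -7/16] . (a_S1, a_S2, a_S3, a_S4) = 1/4
  [-3/8, 3/4, -1/4, -1/16] . (a_S1, a_S2, a_S3, a_S4) = 1/16
  [-5/16, -7/16, 15/16, -1/8] . (a_S1, a_S2, a_S3, a_S4) = 0
  [-1/4, -1/8, -1/8, 1] . (a_S1, a_S2, a_S3, a_S4) = 1/8

Solving yields:
  a_S1 = 3163/5105
  a_S2 = 3121/5105
  a_S3 = 560/1021
  a_S4 = 2169/5105

Starting state is S2, so the absorption probability is a_S2 = 3121/5105.

Answer: 3121/5105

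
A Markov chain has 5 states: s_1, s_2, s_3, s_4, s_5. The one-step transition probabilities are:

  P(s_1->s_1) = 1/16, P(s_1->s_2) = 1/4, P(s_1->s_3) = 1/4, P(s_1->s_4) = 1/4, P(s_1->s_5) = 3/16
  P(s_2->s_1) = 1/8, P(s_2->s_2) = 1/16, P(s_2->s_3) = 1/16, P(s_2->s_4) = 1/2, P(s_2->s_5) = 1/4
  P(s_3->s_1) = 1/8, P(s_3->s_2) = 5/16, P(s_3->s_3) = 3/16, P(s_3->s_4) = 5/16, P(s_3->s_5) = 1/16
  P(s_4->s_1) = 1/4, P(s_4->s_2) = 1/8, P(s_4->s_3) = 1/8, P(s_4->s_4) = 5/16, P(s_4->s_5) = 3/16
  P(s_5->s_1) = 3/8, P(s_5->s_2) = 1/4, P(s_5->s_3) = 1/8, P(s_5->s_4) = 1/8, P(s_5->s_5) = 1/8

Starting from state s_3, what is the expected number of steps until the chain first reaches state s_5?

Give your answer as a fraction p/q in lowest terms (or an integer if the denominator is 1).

Answer: 45112/7235

Derivation:
Let h_i = expected steps to first reach s_5 from state i.
Boundary: h_s_5 = 0.
First-step equations for the other states:
  h_s_1 = 1 + 1/16*h_s_1 + 1/4*h_s_2 + 1/4*h_s_3 + 1/4*h_s_4 + 3/16*h_s_5
  h_s_2 = 1 + 1/8*h_s_1 + 1/16*h_s_2 + 1/16*h_s_3 + 1/2*h_s_4 + 1/4*h_s_5
  h_s_3 = 1 + 1/8*h_s_1 + 5/16*h_s_2 + 3/16*h_s_3 + 5/16*h_s_4 + 1/16*h_s_5
  h_s_4 = 1 + 1/4*h_s_1 + 1/8*h_s_2 + 1/8*h_s_3 + 5/16*h_s_4 + 3/16*h_s_5

Substituting h_s_5 = 0 and rearranging gives the linear system (I - Q) h = 1:
  [15/16, -1/4, -1/4, -1/4] . (h_s_1, h_s_2, h_s_3, h_s_4) = 1
  [-1/8, 15/16, -1/16, -1/2] . (h_s_1, h_s_2, h_s_3, h_s_4) = 1
  [-1/8, -5/16, 13/16, -5/16] . (h_s_1, h_s_2, h_s_3, h_s_4) = 1
  [-1/4, -1/8, -1/8, 11/16] . (h_s_1, h_s_2, h_s_3, h_s_4) = 1

Solving yields:
  h_s_1 = 40528/7235
  h_s_2 = 37624/7235
  h_s_3 = 45112/7235
  h_s_4 = 40304/7235

Starting state is s_3, so the expected hitting time is h_s_3 = 45112/7235.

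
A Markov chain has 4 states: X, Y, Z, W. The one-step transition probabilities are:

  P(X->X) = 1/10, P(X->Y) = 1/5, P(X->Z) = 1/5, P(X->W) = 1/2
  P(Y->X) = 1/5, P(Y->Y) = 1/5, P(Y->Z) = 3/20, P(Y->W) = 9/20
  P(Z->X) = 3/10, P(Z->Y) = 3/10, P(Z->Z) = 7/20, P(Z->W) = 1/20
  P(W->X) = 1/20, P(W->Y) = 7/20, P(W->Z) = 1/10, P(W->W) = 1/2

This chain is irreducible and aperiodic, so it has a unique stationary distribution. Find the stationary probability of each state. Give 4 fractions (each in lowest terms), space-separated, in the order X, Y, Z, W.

The stationary distribution satisfies pi = pi * P, i.e.:
  pi_X = 1/10*pi_X + 1/5*pi_Y + 3/10*pi_Z + 1/20*pi_W
  pi_Y = 1/5*pi_X + 1/5*pi_Y + 3/10*pi_Z + 7/20*pi_W
  pi_Z = 1/5*pi_X + 3/20*pi_Y + 7/20*pi_Z + 1/10*pi_W
  pi_W = 1/2*pi_X + 9/20*pi_Y + 1/20*pi_Z + 1/2*pi_W
with normalization: pi_X + pi_Y + pi_Z + pi_W = 1.

Using the first 3 balance equations plus normalization, the linear system A*pi = b is:
  [-9/10, 1/5, 3/10, 1/20] . pi = 0
  [1/5, -4/5, 3/10, 7/20] . pi = 0
  [1/5, 3/20, -13/20, 1/10] . pi = 0
  [1, 1, 1, 1] . pi = 1

Solving yields:
  pi_X = 46/325
  pi_Y = 181/650
  pi_Z = 111/650
  pi_W = 133/325

Verification (pi * P):
  46/325*1/10 + 181/650*1/5 + 111/650*3/10 + 133/325*1/20 = 46/325 = pi_X  (ok)
  46/325*1/5 + 181/650*1/5 + 111/650*3/10 + 133/325*7/20 = 181/650 = pi_Y  (ok)
  46/325*1/5 + 181/650*3/20 + 111/650*7/20 + 133/325*1/10 = 111/650 = pi_Z  (ok)
  46/325*1/2 + 181/650*9/20 + 111/650*1/20 + 133/325*1/2 = 133/325 = pi_W  (ok)

Answer: 46/325 181/650 111/650 133/325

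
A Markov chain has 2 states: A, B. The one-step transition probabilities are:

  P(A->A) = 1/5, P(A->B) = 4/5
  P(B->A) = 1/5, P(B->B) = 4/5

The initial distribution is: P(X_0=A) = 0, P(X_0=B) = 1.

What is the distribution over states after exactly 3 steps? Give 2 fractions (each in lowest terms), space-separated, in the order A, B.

Answer: 1/5 4/5

Derivation:
Propagating the distribution step by step (d_{t+1} = d_t * P):
d_0 = (A=0, B=1)
  d_1[A] = 0*1/5 + 1*1/5 = 1/5
  d_1[B] = 0*4/5 + 1*4/5 = 4/5
d_1 = (A=1/5, B=4/5)
  d_2[A] = 1/5*1/5 + 4/5*1/5 = 1/5
  d_2[B] = 1/5*4/5 + 4/5*4/5 = 4/5
d_2 = (A=1/5, B=4/5)
  d_3[A] = 1/5*1/5 + 4/5*1/5 = 1/5
  d_3[B] = 1/5*4/5 + 4/5*4/5 = 4/5
d_3 = (A=1/5, B=4/5)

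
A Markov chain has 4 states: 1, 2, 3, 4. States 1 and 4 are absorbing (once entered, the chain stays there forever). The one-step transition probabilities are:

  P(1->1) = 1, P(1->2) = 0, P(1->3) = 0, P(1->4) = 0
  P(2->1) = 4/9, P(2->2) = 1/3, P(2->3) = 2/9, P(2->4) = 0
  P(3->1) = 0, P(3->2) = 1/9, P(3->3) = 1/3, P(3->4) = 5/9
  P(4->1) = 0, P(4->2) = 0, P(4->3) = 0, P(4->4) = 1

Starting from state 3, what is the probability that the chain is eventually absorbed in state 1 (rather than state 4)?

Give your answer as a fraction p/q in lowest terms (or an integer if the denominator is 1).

Let a_i = P(absorbed in 1 | start in state i).
Boundary conditions: a_1 = 1, a_4 = 0.
For each transient state i, a_i = sum_j P(i->j) * a_j:
  a_2 = 4/9*a_1 + 1/3*a_2 + 2/9*a_3 + 0*a_4
  a_3 = 0*a_1 + 1/9*a_2 + 1/3*a_3 + 5/9*a_4

Substituting a_1 = 1 and a_4 = 0, rearrange to (I - Q) a = r where r[i] = P(i -> 1):
  [2/3, -2/9] . (a_2, a_3) = 4/9
  [-1/9, 2/3] . (a_2, a_3) = 0

Solving yields:
  a_2 = 12/17
  a_3 = 2/17

Starting state is 3, so the absorption probability is a_3 = 2/17.

Answer: 2/17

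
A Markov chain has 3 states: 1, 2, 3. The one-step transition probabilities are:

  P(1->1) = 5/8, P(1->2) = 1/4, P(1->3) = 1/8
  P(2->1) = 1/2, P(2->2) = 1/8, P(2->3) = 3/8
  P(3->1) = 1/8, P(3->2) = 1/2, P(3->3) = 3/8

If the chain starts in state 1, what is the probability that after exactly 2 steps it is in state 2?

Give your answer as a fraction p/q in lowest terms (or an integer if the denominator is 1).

Answer: 1/4

Derivation:
Computing P^2 by repeated multiplication:
P^1 =
  1: [5/8, 1/4, 1/8]
  2: [1/2, 1/8, 3/8]
  3: [1/8, 1/2, 3/8]
P^2 =
  1: [17/32, 1/4, 7/32]
  2: [27/64, 21/64, 1/4]
  3: [3/8, 9/32, 11/32]

(P^2)[1 -> 2] = 1/4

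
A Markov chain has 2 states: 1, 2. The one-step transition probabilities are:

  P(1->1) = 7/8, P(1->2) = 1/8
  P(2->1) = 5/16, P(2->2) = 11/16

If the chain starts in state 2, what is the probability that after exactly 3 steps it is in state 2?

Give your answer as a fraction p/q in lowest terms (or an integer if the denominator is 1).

Answer: 1691/4096

Derivation:
Computing P^3 by repeated multiplication:
P^1 =
  1: [7/8, 1/8]
  2: [5/16, 11/16]
P^2 =
  1: [103/128, 25/128]
  2: [125/256, 131/256]
P^3 =
  1: [1567/2048, 481/2048]
  2: [2405/4096, 1691/4096]

(P^3)[2 -> 2] = 1691/4096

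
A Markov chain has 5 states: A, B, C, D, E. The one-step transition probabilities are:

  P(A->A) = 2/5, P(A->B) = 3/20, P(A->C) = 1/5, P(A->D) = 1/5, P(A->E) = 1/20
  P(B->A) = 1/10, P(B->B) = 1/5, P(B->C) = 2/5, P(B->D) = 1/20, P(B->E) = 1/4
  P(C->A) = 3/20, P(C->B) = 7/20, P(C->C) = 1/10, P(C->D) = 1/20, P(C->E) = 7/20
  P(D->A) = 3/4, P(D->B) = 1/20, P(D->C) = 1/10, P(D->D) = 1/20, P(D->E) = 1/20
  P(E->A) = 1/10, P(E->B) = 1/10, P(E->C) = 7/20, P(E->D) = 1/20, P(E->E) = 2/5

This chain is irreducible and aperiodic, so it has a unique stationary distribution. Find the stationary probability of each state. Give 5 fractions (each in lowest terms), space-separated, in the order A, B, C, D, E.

The stationary distribution satisfies pi = pi * P, i.e.:
  pi_A = 2/5*pi_A + 1/10*pi_B + 3/20*pi_C + 3/4*pi_D + 1/10*pi_E
  pi_B = 3/20*pi_A + 1/5*pi_B + 7/20*pi_C + 1/20*pi_D + 1/10*pi_E
  pi_C = 1/5*pi_A + 2/5*pi_B + 1/10*pi_C + 1/10*pi_D + 7/20*pi_E
  pi_D = 1/5*pi_A + 1/20*pi_B + 1/20*pi_C + 1/20*pi_D + 1/20*pi_E
  pi_E = 1/20*pi_A + 1/4*pi_B + 7/20*pi_C + 1/20*pi_D + 2/5*pi_E
with normalization: pi_A + pi_B + pi_C + pi_D + pi_E = 1.

Using the first 4 balance equations plus normalization, the linear system A*pi = b is:
  [-3/5, 1/10, 3/20, 3/4, 1/10] . pi = 0
  [3/20, -4/5, 7/20, 1/20, 1/10] . pi = 0
  [1/5, 2/5, -9/10, 1/10, 7/20] . pi = 0
  [1/5, 1/20, 1/20, -19/20, 1/20] . pi = 0
  [1, 1, 1, 1, 1] . pi = 1

Solving yields:
  pi_A = 13027/54289
  pi_B = 10138/54289
  pi_C = 26219/108578
  pi_D = 9337/108578
  pi_E = 13346/54289

Verification (pi * P):
  13027/54289*2/5 + 10138/54289*1/10 + 26219/108578*3/20 + 9337/108578*3/4 + 13346/54289*1/10 = 13027/54289 = pi_A  (ok)
  13027/54289*3/20 + 10138/54289*1/5 + 26219/108578*7/20 + 9337/108578*1/20 + 13346/54289*1/10 = 10138/54289 = pi_B  (ok)
  13027/54289*1/5 + 10138/54289*2/5 + 26219/108578*1/10 + 9337/108578*1/10 + 13346/54289*7/20 = 26219/108578 = pi_C  (ok)
  13027/54289*1/5 + 10138/54289*1/20 + 26219/108578*1/20 + 9337/108578*1/20 + 13346/54289*1/20 = 9337/108578 = pi_D  (ok)
  13027/54289*1/20 + 10138/54289*1/4 + 26219/108578*7/20 + 9337/108578*1/20 + 13346/54289*2/5 = 13346/54289 = pi_E  (ok)

Answer: 13027/54289 10138/54289 26219/108578 9337/108578 13346/54289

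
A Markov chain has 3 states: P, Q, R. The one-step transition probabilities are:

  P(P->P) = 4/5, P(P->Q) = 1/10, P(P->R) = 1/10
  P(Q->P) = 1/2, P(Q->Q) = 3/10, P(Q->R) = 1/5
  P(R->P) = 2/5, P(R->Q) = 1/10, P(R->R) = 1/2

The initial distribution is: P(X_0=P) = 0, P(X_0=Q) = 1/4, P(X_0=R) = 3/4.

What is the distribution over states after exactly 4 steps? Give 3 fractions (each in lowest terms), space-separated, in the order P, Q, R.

Propagating the distribution step by step (d_{t+1} = d_t * P):
d_0 = (P=0, Q=1/4, R=3/4)
  d_1[P] = 0*4/5 + 1/4*1/2 + 3/4*2/5 = 17/40
  d_1[Q] = 0*1/10 + 1/4*3/10 + 3/4*1/10 = 3/20
  d_1[R] = 0*1/10 + 1/4*1/5 + 3/4*1/2 = 17/40
d_1 = (P=17/40, Q=3/20, R=17/40)
  d_2[P] = 17/40*4/5 + 3/20*1/2 + 17/40*2/5 = 117/200
  d_2[Q] = 17/40*1/10 + 3/20*3/10 + 17/40*1/10 = 13/100
  d_2[R] = 17/40*1/10 + 3/20*1/5 + 17/40*1/2 = 57/200
d_2 = (P=117/200, Q=13/100, R=57/200)
  d_3[P] = 117/200*4/5 + 13/100*1/2 + 57/200*2/5 = 647/1000
  d_3[Q] = 117/200*1/10 + 13/100*3/10 + 57/200*1/10 = 63/500
  d_3[R] = 117/200*1/10 + 13/100*1/5 + 57/200*1/2 = 227/1000
d_3 = (P=647/1000, Q=63/500, R=227/1000)
  d_4[P] = 647/1000*4/5 + 63/500*1/2 + 227/1000*2/5 = 3357/5000
  d_4[Q] = 647/1000*1/10 + 63/500*3/10 + 227/1000*1/10 = 313/2500
  d_4[R] = 647/1000*1/10 + 63/500*1/5 + 227/1000*1/2 = 1017/5000
d_4 = (P=3357/5000, Q=313/2500, R=1017/5000)

Answer: 3357/5000 313/2500 1017/5000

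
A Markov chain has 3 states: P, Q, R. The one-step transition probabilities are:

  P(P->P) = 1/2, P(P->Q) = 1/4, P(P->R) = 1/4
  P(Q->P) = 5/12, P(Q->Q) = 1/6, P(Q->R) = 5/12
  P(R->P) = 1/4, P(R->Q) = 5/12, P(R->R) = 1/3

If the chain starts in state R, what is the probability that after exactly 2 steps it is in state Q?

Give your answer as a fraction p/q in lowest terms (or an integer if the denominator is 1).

Answer: 13/48

Derivation:
Computing P^2 by repeated multiplication:
P^1 =
  P: [1/2, 1/4, 1/4]
  Q: [5/12, 1/6, 5/12]
  R: [1/4, 5/12, 1/3]
P^2 =
  P: [5/12, 13/48, 5/16]
  Q: [55/144, 11/36, 5/16]
  R: [55/144, 13/48, 25/72]

(P^2)[R -> Q] = 13/48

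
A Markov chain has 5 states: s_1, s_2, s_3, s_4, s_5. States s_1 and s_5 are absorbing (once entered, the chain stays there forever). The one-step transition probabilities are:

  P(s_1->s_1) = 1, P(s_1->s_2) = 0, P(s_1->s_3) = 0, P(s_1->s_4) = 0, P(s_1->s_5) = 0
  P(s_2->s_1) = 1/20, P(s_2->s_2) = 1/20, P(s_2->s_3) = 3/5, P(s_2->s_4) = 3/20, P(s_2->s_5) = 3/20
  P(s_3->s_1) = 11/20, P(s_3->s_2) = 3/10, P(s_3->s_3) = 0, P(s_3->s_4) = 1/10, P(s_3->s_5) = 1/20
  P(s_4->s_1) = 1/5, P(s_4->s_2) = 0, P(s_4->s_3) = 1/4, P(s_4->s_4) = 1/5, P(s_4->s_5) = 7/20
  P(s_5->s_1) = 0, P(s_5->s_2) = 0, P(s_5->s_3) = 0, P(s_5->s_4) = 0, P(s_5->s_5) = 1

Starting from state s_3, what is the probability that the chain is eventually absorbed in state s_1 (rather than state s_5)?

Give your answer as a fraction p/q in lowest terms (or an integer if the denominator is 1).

Answer: 458/581

Derivation:
Let a_i = P(absorbed in s_1 | start in state i).
Boundary conditions: a_s_1 = 1, a_s_5 = 0.
For each transient state i, a_i = sum_j P(i->j) * a_j:
  a_s_2 = 1/20*a_s_1 + 1/20*a_s_2 + 3/5*a_s_3 + 3/20*a_s_4 + 3/20*a_s_5
  a_s_3 = 11/20*a_s_1 + 3/10*a_s_2 + 0*a_s_3 + 1/10*a_s_4 + 1/20*a_s_5
  a_s_4 = 1/5*a_s_1 + 0*a_s_2 + 1/4*a_s_3 + 1/5*a_s_4 + 7/20*a_s_5

Substituting a_s_1 = 1 and a_s_5 = 0, rearrange to (I - Q) a = r where r[i] = P(i -> s_1):
  [19/20, -3/5, -3/20] . (a_s_2, a_s_3, a_s_4) = 1/20
  [-3/10, 1, -1/10] . (a_s_2, a_s_3, a_s_4) = 11/20
  [0, -1/4, 4/5] . (a_s_2, a_s_3, a_s_4) = 1/5

Solving yields:
  a_s_2 = 2923/4648
  a_s_3 = 458/581
  a_s_4 = 2307/4648

Starting state is s_3, so the absorption probability is a_s_3 = 458/581.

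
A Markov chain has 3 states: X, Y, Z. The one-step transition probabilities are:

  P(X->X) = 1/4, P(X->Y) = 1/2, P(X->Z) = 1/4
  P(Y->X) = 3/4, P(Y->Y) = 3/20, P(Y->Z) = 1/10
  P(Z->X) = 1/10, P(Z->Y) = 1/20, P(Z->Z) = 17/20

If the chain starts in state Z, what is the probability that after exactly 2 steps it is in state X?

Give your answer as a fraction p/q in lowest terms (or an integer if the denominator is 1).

Computing P^2 by repeated multiplication:
P^1 =
  X: [1/4, 1/2, 1/4]
  Y: [3/4, 3/20, 1/10]
  Z: [1/10, 1/20, 17/20]
P^2 =
  X: [37/80, 17/80, 13/40]
  Y: [31/100, 161/400, 23/80]
  Z: [59/400, 1/10, 301/400]

(P^2)[Z -> X] = 59/400

Answer: 59/400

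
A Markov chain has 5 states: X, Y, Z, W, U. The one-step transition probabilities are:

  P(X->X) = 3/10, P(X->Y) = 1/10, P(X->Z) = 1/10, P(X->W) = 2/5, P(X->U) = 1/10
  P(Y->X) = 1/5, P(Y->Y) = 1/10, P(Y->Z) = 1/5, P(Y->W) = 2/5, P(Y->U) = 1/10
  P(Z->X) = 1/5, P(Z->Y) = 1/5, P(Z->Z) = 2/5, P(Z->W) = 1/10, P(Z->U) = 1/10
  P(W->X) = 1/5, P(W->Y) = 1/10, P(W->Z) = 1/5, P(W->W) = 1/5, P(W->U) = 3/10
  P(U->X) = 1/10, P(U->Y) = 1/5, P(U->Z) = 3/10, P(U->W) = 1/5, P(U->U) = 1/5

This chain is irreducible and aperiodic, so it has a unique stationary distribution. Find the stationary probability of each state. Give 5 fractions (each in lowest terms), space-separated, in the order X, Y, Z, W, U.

The stationary distribution satisfies pi = pi * P, i.e.:
  pi_X = 3/10*pi_X + 1/5*pi_Y + 1/5*pi_Z + 1/5*pi_W + 1/10*pi_U
  pi_Y = 1/10*pi_X + 1/10*pi_Y + 1/5*pi_Z + 1/10*pi_W + 1/5*pi_U
  pi_Z = 1/10*pi_X + 1/5*pi_Y + 2/5*pi_Z + 1/5*pi_W + 3/10*pi_U
  pi_W = 2/5*pi_X + 2/5*pi_Y + 1/10*pi_Z + 1/5*pi_W + 1/5*pi_U
  pi_U = 1/10*pi_X + 1/10*pi_Y + 1/10*pi_Z + 3/10*pi_W + 1/5*pi_U
with normalization: pi_X + pi_Y + pi_Z + pi_W + pi_U = 1.

Using the first 4 balance equations plus normalization, the linear system A*pi = b is:
  [-7/10, 1/5, 1/5, 1/5, 1/10] . pi = 0
  [1/10, -9/10, 1/5, 1/10, 1/5] . pi = 0
  [1/10, 1/5, -3/5, 1/5, 3/10] . pi = 0
  [2/5, 2/5, 1/10, -4/5, 1/5] . pi = 0
  [1, 1, 1, 1, 1] . pi = 1

Solving yields:
  pi_X = 138/677
  pi_Y = 191/1354
  pi_Z = 166/677
  pi_W = 331/1354
  pi_U = 112/677

Verification (pi * P):
  138/677*3/10 + 191/1354*1/5 + 166/677*1/5 + 331/1354*1/5 + 112/677*1/10 = 138/677 = pi_X  (ok)
  138/677*1/10 + 191/1354*1/10 + 166/677*1/5 + 331/1354*1/10 + 112/677*1/5 = 191/1354 = pi_Y  (ok)
  138/677*1/10 + 191/1354*1/5 + 166/677*2/5 + 331/1354*1/5 + 112/677*3/10 = 166/677 = pi_Z  (ok)
  138/677*2/5 + 191/1354*2/5 + 166/677*1/10 + 331/1354*1/5 + 112/677*1/5 = 331/1354 = pi_W  (ok)
  138/677*1/10 + 191/1354*1/10 + 166/677*1/10 + 331/1354*3/10 + 112/677*1/5 = 112/677 = pi_U  (ok)

Answer: 138/677 191/1354 166/677 331/1354 112/677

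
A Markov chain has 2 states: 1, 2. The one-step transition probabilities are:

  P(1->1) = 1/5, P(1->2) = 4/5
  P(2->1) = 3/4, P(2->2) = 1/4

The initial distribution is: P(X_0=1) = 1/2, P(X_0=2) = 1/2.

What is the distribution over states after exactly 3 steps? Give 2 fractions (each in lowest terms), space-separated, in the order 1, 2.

Answer: 7699/16000 8301/16000

Derivation:
Propagating the distribution step by step (d_{t+1} = d_t * P):
d_0 = (1=1/2, 2=1/2)
  d_1[1] = 1/2*1/5 + 1/2*3/4 = 19/40
  d_1[2] = 1/2*4/5 + 1/2*1/4 = 21/40
d_1 = (1=19/40, 2=21/40)
  d_2[1] = 19/40*1/5 + 21/40*3/4 = 391/800
  d_2[2] = 19/40*4/5 + 21/40*1/4 = 409/800
d_2 = (1=391/800, 2=409/800)
  d_3[1] = 391/800*1/5 + 409/800*3/4 = 7699/16000
  d_3[2] = 391/800*4/5 + 409/800*1/4 = 8301/16000
d_3 = (1=7699/16000, 2=8301/16000)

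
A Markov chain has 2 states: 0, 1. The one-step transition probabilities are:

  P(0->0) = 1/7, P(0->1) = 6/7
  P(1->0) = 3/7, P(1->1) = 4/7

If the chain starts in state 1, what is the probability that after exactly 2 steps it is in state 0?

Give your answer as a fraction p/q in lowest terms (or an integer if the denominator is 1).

Answer: 15/49

Derivation:
Computing P^2 by repeated multiplication:
P^1 =
  0: [1/7, 6/7]
  1: [3/7, 4/7]
P^2 =
  0: [19/49, 30/49]
  1: [15/49, 34/49]

(P^2)[1 -> 0] = 15/49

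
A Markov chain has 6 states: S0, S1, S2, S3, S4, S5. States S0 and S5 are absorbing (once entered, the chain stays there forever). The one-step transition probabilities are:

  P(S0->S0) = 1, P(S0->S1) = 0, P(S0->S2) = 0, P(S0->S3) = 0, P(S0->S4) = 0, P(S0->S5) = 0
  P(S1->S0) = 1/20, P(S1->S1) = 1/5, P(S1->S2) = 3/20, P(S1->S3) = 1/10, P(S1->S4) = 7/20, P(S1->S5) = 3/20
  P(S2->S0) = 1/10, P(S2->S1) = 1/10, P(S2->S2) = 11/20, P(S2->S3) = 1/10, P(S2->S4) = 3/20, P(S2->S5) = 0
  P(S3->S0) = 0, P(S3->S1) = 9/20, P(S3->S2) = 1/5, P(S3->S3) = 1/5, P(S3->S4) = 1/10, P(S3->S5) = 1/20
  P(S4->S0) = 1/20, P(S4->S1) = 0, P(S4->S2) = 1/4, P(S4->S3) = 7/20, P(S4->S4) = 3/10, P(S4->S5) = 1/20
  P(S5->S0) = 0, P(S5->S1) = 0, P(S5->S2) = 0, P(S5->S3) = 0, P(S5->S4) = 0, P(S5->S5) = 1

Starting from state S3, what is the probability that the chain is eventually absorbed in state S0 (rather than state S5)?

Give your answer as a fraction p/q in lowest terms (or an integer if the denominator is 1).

Let a_i = P(absorbed in S0 | start in state i).
Boundary conditions: a_S0 = 1, a_S5 = 0.
For each transient state i, a_i = sum_j P(i->j) * a_j:
  a_S1 = 1/20*a_S0 + 1/5*a_S1 + 3/20*a_S2 + 1/10*a_S3 + 7/20*a_S4 + 3/20*a_S5
  a_S2 = 1/10*a_S0 + 1/10*a_S1 + 11/20*a_S2 + 1/10*a_S3 + 3/20*a_S4 + 0*a_S5
  a_S3 = 0*a_S0 + 9/20*a_S1 + 1/5*a_S2 + 1/5*a_S3 + 1/10*a_S4 + 1/20*a_S5
  a_S4 = 1/20*a_S0 + 0*a_S1 + 1/4*a_S2 + 7/20*a_S3 + 3/10*a_S4 + 1/20*a_S5

Substituting a_S0 = 1 and a_S5 = 0, rearrange to (I - Q) a = r where r[i] = P(i -> S0):
  [4/5, -3/20, -1/10, -7/20] . (a_S1, a_S2, a_S3, a_S4) = 1/20
  [-1/10, 9/20, -1/10, -3/20] . (a_S1, a_S2, a_S3, a_S4) = 1/10
  [-9/20, -1/5, 4/5, -1/10] . (a_S1, a_S2, a_S3, a_S4) = 0
  [0, -1/4, -7/20, 7/10] . (a_S1, a_S2, a_S3, a_S4) = 1/20

Solving yields:
  a_S1 = 2819/5994
  a_S2 = 7331/11988
  a_S3 = 5801/11988
  a_S4 = 2125/3996

Starting state is S3, so the absorption probability is a_S3 = 5801/11988.

Answer: 5801/11988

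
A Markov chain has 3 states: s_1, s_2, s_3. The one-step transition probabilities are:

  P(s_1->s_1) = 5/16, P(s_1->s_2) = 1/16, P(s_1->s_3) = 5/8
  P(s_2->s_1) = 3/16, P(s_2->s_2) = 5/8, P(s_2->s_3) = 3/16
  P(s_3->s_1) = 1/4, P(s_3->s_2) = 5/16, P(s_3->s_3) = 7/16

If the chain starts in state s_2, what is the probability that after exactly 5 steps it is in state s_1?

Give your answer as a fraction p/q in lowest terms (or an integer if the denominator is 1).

Answer: 253011/1048576

Derivation:
Computing P^5 by repeated multiplication:
P^1 =
  s_1: [5/16, 1/16, 5/8]
  s_2: [3/16, 5/8, 3/16]
  s_3: [1/4, 5/16, 7/16]
P^2 =
  s_1: [17/64, 65/256, 123/256]
  s_2: [57/256, 59/128, 81/256]
  s_3: [63/256, 89/256, 13/32]
P^3 =
  s_1: [1027/4096, 1333/4096, 217/512]
  s_2: [963/4096, 821/2048, 1491/4096]
  s_3: [499/2048, 1473/4096, 1625/4096]
P^4 =
  s_1: [8039/32768, 23037/65536, 26421/65536]
  s_2: [15705/65536, 12419/32768, 24993/65536]
  s_3: [15909/65536, 23853/65536, 12887/32768]
P^5 =
  s_1: [255185/1048576, 378553/1048576, 207419/524288]
  s_2: [253011/1048576, 194525/524288, 406515/1048576]
  s_3: [31775/131072, 383309/1048576, 411067/1048576]

(P^5)[s_2 -> s_1] = 253011/1048576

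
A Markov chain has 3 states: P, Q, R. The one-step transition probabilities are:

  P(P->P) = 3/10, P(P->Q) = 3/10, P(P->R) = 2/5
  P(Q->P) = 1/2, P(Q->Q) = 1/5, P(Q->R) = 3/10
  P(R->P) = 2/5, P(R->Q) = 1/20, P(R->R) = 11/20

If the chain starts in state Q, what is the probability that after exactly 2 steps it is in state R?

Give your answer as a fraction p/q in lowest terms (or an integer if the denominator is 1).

Computing P^2 by repeated multiplication:
P^1 =
  P: [3/10, 3/10, 2/5]
  Q: [1/2, 1/5, 3/10]
  R: [2/5, 1/20, 11/20]
P^2 =
  P: [2/5, 17/100, 43/100]
  Q: [37/100, 41/200, 17/40]
  R: [73/200, 63/400, 191/400]

(P^2)[Q -> R] = 17/40

Answer: 17/40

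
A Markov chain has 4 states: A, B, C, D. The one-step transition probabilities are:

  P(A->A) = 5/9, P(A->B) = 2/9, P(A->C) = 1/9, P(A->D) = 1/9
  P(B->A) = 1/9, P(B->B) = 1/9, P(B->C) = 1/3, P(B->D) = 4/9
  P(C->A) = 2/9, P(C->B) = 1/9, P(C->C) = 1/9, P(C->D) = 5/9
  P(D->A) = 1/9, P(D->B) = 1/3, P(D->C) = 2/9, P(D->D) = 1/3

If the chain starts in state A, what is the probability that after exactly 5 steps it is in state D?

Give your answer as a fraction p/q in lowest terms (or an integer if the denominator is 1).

Computing P^5 by repeated multiplication:
P^1 =
  A: [5/9, 2/9, 1/9, 1/9]
  B: [1/9, 1/9, 1/3, 4/9]
  C: [2/9, 1/9, 1/9, 5/9]
  D: [1/9, 1/3, 2/9, 1/3]
P^2 =
  A: [10/27, 16/81, 14/81, 7/27]
  B: [16/81, 2/9, 5/27, 32/81]
  C: [2/9, 7/27, 16/81, 26/81]
  D: [5/27, 16/81, 2/9, 32/81]
P^3 =
  A: [215/729, 17/81, 134/729, 227/729]
  B: [160/729, 161/729, 149/729, 259/729]
  C: [169/729, 151/729, 149/729, 260/729]
  D: [53/243, 160/729, 145/729, 265/729]
P^4 =
  A: [1723/6561, 466/2187, 1262/6561, 242/729]
  B: [506/2187, 469/2187, 1310/6561, 2326/6561]
  C: [518/2187, 1418/6561, 1291/6561, 766/2187]
  D: [1510/6561, 1418/6561, 146/729, 773/2187]
P^5 =
  A: [545/2187, 12640/59049, 3845/19683, 20159/59049]
  B: [13943/59049, 12731/59049, 11701/59049, 20674/59049]
  C: [14068/59049, 4237/19683, 11695/59049, 20575/59049]
  D: [13915/59049, 12709/59049, 11716/59049, 767/2187]

(P^5)[A -> D] = 20159/59049

Answer: 20159/59049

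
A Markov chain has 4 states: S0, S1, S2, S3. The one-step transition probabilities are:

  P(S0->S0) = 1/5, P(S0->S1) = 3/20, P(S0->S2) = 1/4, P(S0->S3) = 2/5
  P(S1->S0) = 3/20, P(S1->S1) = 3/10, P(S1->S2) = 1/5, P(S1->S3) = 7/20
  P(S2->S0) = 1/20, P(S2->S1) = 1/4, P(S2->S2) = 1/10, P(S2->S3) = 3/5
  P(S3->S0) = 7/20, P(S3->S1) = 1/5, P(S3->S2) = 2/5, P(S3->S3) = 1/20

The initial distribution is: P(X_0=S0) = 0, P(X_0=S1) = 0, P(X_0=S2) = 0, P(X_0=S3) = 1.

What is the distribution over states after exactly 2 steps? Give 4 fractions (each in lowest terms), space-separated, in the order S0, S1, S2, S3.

Answer: 11/80 89/400 3/16 181/400

Derivation:
Propagating the distribution step by step (d_{t+1} = d_t * P):
d_0 = (S0=0, S1=0, S2=0, S3=1)
  d_1[S0] = 0*1/5 + 0*3/20 + 0*1/20 + 1*7/20 = 7/20
  d_1[S1] = 0*3/20 + 0*3/10 + 0*1/4 + 1*1/5 = 1/5
  d_1[S2] = 0*1/4 + 0*1/5 + 0*1/10 + 1*2/5 = 2/5
  d_1[S3] = 0*2/5 + 0*7/20 + 0*3/5 + 1*1/20 = 1/20
d_1 = (S0=7/20, S1=1/5, S2=2/5, S3=1/20)
  d_2[S0] = 7/20*1/5 + 1/5*3/20 + 2/5*1/20 + 1/20*7/20 = 11/80
  d_2[S1] = 7/20*3/20 + 1/5*3/10 + 2/5*1/4 + 1/20*1/5 = 89/400
  d_2[S2] = 7/20*1/4 + 1/5*1/5 + 2/5*1/10 + 1/20*2/5 = 3/16
  d_2[S3] = 7/20*2/5 + 1/5*7/20 + 2/5*3/5 + 1/20*1/20 = 181/400
d_2 = (S0=11/80, S1=89/400, S2=3/16, S3=181/400)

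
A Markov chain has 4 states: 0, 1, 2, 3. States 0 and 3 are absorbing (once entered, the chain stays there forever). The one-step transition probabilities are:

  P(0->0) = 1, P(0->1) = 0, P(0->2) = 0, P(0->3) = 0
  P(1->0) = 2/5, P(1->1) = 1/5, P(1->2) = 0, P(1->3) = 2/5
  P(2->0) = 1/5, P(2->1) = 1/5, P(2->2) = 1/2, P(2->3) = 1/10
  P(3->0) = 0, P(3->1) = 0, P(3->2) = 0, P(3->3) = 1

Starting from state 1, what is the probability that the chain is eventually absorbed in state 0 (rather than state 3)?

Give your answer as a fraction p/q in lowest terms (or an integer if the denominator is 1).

Answer: 1/2

Derivation:
Let a_i = P(absorbed in 0 | start in state i).
Boundary conditions: a_0 = 1, a_3 = 0.
For each transient state i, a_i = sum_j P(i->j) * a_j:
  a_1 = 2/5*a_0 + 1/5*a_1 + 0*a_2 + 2/5*a_3
  a_2 = 1/5*a_0 + 1/5*a_1 + 1/2*a_2 + 1/10*a_3

Substituting a_0 = 1 and a_3 = 0, rearrange to (I - Q) a = r where r[i] = P(i -> 0):
  [4/5, 0] . (a_1, a_2) = 2/5
  [-1/5, 1/2] . (a_1, a_2) = 1/5

Solving yields:
  a_1 = 1/2
  a_2 = 3/5

Starting state is 1, so the absorption probability is a_1 = 1/2.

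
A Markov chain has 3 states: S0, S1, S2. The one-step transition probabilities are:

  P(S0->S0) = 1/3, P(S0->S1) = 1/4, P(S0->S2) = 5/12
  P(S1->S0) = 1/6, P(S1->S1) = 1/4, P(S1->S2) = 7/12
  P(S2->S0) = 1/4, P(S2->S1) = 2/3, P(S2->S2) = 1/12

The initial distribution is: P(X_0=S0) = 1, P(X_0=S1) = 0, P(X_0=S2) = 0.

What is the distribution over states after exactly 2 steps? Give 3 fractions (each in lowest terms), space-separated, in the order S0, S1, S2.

Propagating the distribution step by step (d_{t+1} = d_t * P):
d_0 = (S0=1, S1=0, S2=0)
  d_1[S0] = 1*1/3 + 0*1/6 + 0*1/4 = 1/3
  d_1[S1] = 1*1/4 + 0*1/4 + 0*2/3 = 1/4
  d_1[S2] = 1*5/12 + 0*7/12 + 0*1/12 = 5/12
d_1 = (S0=1/3, S1=1/4, S2=5/12)
  d_2[S0] = 1/3*1/3 + 1/4*1/6 + 5/12*1/4 = 37/144
  d_2[S1] = 1/3*1/4 + 1/4*1/4 + 5/12*2/3 = 61/144
  d_2[S2] = 1/3*5/12 + 1/4*7/12 + 5/12*1/12 = 23/72
d_2 = (S0=37/144, S1=61/144, S2=23/72)

Answer: 37/144 61/144 23/72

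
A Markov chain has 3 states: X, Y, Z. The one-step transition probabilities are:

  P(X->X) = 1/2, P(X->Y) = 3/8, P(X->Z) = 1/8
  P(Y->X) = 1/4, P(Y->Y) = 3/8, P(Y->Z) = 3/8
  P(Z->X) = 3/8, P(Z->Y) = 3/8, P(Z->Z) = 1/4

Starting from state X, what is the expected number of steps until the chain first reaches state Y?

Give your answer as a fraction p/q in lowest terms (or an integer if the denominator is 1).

Let h_i = expected steps to first reach Y from state i.
Boundary: h_Y = 0.
First-step equations for the other states:
  h_X = 1 + 1/2*h_X + 3/8*h_Y + 1/8*h_Z
  h_Z = 1 + 3/8*h_X + 3/8*h_Y + 1/4*h_Z

Substituting h_Y = 0 and rearranging gives the linear system (I - Q) h = 1:
  [1/2, -1/8] . (h_X, h_Z) = 1
  [-3/8, 3/4] . (h_X, h_Z) = 1

Solving yields:
  h_X = 8/3
  h_Z = 8/3

Starting state is X, so the expected hitting time is h_X = 8/3.

Answer: 8/3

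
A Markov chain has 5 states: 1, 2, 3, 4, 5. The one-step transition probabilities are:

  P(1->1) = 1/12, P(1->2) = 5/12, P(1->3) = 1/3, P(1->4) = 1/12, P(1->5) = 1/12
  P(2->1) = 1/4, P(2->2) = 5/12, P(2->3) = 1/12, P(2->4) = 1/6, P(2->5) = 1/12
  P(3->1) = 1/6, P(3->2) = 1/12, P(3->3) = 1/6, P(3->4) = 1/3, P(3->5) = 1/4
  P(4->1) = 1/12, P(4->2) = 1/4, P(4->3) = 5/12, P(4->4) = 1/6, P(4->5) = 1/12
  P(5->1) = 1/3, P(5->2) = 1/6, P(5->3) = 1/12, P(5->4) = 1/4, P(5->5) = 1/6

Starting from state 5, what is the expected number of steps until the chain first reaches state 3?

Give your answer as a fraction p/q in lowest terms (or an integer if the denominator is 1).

Answer: 654/127

Derivation:
Let h_i = expected steps to first reach 3 from state i.
Boundary: h_3 = 0.
First-step equations for the other states:
  h_1 = 1 + 1/12*h_1 + 5/12*h_2 + 1/3*h_3 + 1/12*h_4 + 1/12*h_5
  h_2 = 1 + 1/4*h_1 + 5/12*h_2 + 1/12*h_3 + 1/6*h_4 + 1/12*h_5
  h_4 = 1 + 1/12*h_1 + 1/4*h_2 + 5/12*h_3 + 1/6*h_4 + 1/12*h_5
  h_5 = 1 + 1/3*h_1 + 1/6*h_2 + 1/12*h_3 + 1/4*h_4 + 1/6*h_5

Substituting h_3 = 0 and rearranging gives the linear system (I - Q) h = 1:
  [11/12, -5/12, -1/12, -1/12] . (h_1, h_2, h_4, h_5) = 1
  [-1/4, 7/12, -1/6, -1/12] . (h_1, h_2, h_4, h_5) = 1
  [-1/12, -1/4, 5/6, -1/12] . (h_1, h_2, h_4, h_5) = 1
  [-1/3, -1/6, -1/4, 5/6] . (h_1, h_2, h_4, h_5) = 1

Solving yields:
  h_1 = 2211/508
  h_2 = 2739/508
  h_4 = 957/254
  h_5 = 654/127

Starting state is 5, so the expected hitting time is h_5 = 654/127.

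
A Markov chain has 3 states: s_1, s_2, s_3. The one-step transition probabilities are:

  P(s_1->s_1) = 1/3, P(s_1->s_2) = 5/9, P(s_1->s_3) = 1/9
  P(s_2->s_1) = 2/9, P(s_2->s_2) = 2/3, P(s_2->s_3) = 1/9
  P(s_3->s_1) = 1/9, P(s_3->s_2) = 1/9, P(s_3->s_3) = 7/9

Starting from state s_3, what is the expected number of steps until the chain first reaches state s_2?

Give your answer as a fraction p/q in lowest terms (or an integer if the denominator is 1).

Let h_i = expected steps to first reach s_2 from state i.
Boundary: h_s_2 = 0.
First-step equations for the other states:
  h_s_1 = 1 + 1/3*h_s_1 + 5/9*h_s_2 + 1/9*h_s_3
  h_s_3 = 1 + 1/9*h_s_1 + 1/9*h_s_2 + 7/9*h_s_3

Substituting h_s_2 = 0 and rearranging gives the linear system (I - Q) h = 1:
  [2/3, -1/9] . (h_s_1, h_s_3) = 1
  [-1/9, 2/9] . (h_s_1, h_s_3) = 1

Solving yields:
  h_s_1 = 27/11
  h_s_3 = 63/11

Starting state is s_3, so the expected hitting time is h_s_3 = 63/11.

Answer: 63/11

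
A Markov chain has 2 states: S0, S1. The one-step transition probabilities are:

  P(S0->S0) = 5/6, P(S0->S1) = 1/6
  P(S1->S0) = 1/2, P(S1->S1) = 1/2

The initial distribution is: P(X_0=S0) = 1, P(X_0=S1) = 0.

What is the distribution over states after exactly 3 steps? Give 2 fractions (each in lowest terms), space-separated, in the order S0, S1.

Answer: 41/54 13/54

Derivation:
Propagating the distribution step by step (d_{t+1} = d_t * P):
d_0 = (S0=1, S1=0)
  d_1[S0] = 1*5/6 + 0*1/2 = 5/6
  d_1[S1] = 1*1/6 + 0*1/2 = 1/6
d_1 = (S0=5/6, S1=1/6)
  d_2[S0] = 5/6*5/6 + 1/6*1/2 = 7/9
  d_2[S1] = 5/6*1/6 + 1/6*1/2 = 2/9
d_2 = (S0=7/9, S1=2/9)
  d_3[S0] = 7/9*5/6 + 2/9*1/2 = 41/54
  d_3[S1] = 7/9*1/6 + 2/9*1/2 = 13/54
d_3 = (S0=41/54, S1=13/54)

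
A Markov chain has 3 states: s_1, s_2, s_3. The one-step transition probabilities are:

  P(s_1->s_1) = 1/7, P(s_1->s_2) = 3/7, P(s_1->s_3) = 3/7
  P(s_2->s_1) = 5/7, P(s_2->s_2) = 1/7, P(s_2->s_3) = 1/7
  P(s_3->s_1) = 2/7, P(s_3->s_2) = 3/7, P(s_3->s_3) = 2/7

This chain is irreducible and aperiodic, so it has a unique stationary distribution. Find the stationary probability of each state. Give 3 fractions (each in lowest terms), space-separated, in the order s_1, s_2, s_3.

Answer: 3/8 1/3 7/24

Derivation:
The stationary distribution satisfies pi = pi * P, i.e.:
  pi_s_1 = 1/7*pi_s_1 + 5/7*pi_s_2 + 2/7*pi_s_3
  pi_s_2 = 3/7*pi_s_1 + 1/7*pi_s_2 + 3/7*pi_s_3
  pi_s_3 = 3/7*pi_s_1 + 1/7*pi_s_2 + 2/7*pi_s_3
with normalization: pi_s_1 + pi_s_2 + pi_s_3 = 1.

Using the first 2 balance equations plus normalization, the linear system A*pi = b is:
  [-6/7, 5/7, 2/7] . pi = 0
  [3/7, -6/7, 3/7] . pi = 0
  [1, 1, 1] . pi = 1

Solving yields:
  pi_s_1 = 3/8
  pi_s_2 = 1/3
  pi_s_3 = 7/24

Verification (pi * P):
  3/8*1/7 + 1/3*5/7 + 7/24*2/7 = 3/8 = pi_s_1  (ok)
  3/8*3/7 + 1/3*1/7 + 7/24*3/7 = 1/3 = pi_s_2  (ok)
  3/8*3/7 + 1/3*1/7 + 7/24*2/7 = 7/24 = pi_s_3  (ok)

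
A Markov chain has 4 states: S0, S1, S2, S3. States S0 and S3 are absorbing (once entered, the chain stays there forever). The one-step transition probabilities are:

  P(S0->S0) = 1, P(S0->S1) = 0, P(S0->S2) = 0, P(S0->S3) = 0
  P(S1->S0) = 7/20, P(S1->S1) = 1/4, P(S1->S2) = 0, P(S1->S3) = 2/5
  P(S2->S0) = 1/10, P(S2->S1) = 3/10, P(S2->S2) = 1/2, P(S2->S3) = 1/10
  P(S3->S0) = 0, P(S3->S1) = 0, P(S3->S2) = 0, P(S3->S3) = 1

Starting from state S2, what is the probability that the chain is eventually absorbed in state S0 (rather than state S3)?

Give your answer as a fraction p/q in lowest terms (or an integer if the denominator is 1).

Answer: 12/25

Derivation:
Let a_i = P(absorbed in S0 | start in state i).
Boundary conditions: a_S0 = 1, a_S3 = 0.
For each transient state i, a_i = sum_j P(i->j) * a_j:
  a_S1 = 7/20*a_S0 + 1/4*a_S1 + 0*a_S2 + 2/5*a_S3
  a_S2 = 1/10*a_S0 + 3/10*a_S1 + 1/2*a_S2 + 1/10*a_S3

Substituting a_S0 = 1 and a_S3 = 0, rearrange to (I - Q) a = r where r[i] = P(i -> S0):
  [3/4, 0] . (a_S1, a_S2) = 7/20
  [-3/10, 1/2] . (a_S1, a_S2) = 1/10

Solving yields:
  a_S1 = 7/15
  a_S2 = 12/25

Starting state is S2, so the absorption probability is a_S2 = 12/25.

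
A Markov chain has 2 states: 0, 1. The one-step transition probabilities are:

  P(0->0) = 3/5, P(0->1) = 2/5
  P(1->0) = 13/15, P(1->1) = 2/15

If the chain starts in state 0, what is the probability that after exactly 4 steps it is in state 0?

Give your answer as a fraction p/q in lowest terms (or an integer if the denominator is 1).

Computing P^4 by repeated multiplication:
P^1 =
  0: [3/5, 2/5]
  1: [13/15, 2/15]
P^2 =
  0: [53/75, 22/75]
  1: [143/225, 82/225]
P^3 =
  0: [763/1125, 362/1125]
  1: [2353/3375, 1022/3375]
P^4 =
  0: [11573/16875, 5302/16875]
  1: [34463/50625, 16162/50625]

(P^4)[0 -> 0] = 11573/16875

Answer: 11573/16875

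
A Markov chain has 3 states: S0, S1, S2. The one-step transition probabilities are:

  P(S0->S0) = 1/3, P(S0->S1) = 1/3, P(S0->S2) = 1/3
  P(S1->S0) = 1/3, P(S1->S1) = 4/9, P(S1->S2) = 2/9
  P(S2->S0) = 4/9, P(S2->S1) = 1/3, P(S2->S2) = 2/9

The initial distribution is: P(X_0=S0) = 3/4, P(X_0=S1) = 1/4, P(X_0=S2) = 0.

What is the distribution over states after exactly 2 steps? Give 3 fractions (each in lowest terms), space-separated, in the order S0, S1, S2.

Answer: 119/324 121/324 7/27

Derivation:
Propagating the distribution step by step (d_{t+1} = d_t * P):
d_0 = (S0=3/4, S1=1/4, S2=0)
  d_1[S0] = 3/4*1/3 + 1/4*1/3 + 0*4/9 = 1/3
  d_1[S1] = 3/4*1/3 + 1/4*4/9 + 0*1/3 = 13/36
  d_1[S2] = 3/4*1/3 + 1/4*2/9 + 0*2/9 = 11/36
d_1 = (S0=1/3, S1=13/36, S2=11/36)
  d_2[S0] = 1/3*1/3 + 13/36*1/3 + 11/36*4/9 = 119/324
  d_2[S1] = 1/3*1/3 + 13/36*4/9 + 11/36*1/3 = 121/324
  d_2[S2] = 1/3*1/3 + 13/36*2/9 + 11/36*2/9 = 7/27
d_2 = (S0=119/324, S1=121/324, S2=7/27)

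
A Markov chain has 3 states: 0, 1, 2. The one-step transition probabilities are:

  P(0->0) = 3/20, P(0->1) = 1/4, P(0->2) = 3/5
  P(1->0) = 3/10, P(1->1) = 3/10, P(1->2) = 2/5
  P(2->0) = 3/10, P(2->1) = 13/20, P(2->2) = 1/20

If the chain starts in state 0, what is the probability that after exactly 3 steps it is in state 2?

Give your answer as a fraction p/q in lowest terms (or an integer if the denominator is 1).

Answer: 757/2000

Derivation:
Computing P^3 by repeated multiplication:
P^1 =
  0: [3/20, 1/4, 3/5]
  1: [3/10, 3/10, 2/5]
  2: [3/10, 13/20, 1/20]
P^2 =
  0: [111/400, 201/400, 11/50]
  1: [51/200, 17/40, 8/25]
  2: [51/200, 121/400, 177/400]
P^3 =
  0: [2067/8000, 581/1600, 757/2000]
  1: [1047/4000, 1597/4000, 339/1000]
  2: [1047/4000, 3537/8000, 2369/8000]

(P^3)[0 -> 2] = 757/2000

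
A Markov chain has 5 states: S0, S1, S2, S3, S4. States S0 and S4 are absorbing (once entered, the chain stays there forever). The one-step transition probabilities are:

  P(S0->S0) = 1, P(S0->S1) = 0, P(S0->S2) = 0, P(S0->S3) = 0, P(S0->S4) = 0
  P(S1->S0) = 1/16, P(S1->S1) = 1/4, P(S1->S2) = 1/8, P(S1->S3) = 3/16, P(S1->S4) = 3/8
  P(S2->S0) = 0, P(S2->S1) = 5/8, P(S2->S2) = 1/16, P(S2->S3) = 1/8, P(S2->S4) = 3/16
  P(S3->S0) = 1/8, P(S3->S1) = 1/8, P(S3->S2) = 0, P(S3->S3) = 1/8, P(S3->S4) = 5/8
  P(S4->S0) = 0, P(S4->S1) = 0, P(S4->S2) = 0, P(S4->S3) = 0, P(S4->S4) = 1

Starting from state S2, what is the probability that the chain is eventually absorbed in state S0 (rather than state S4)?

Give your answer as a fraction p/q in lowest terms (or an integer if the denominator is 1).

Let a_i = P(absorbed in S0 | start in state i).
Boundary conditions: a_S0 = 1, a_S4 = 0.
For each transient state i, a_i = sum_j P(i->j) * a_j:
  a_S1 = 1/16*a_S0 + 1/4*a_S1 + 1/8*a_S2 + 3/16*a_S3 + 3/8*a_S4
  a_S2 = 0*a_S0 + 5/8*a_S1 + 1/16*a_S2 + 1/8*a_S3 + 3/16*a_S4
  a_S3 = 1/8*a_S0 + 1/8*a_S1 + 0*a_S2 + 1/8*a_S3 + 5/8*a_S4

Substituting a_S0 = 1 and a_S4 = 0, rearrange to (I - Q) a = r where r[i] = P(i -> S0):
  [3/4, -1/8, -3/16] . (a_S1, a_S2, a_S3) = 1/16
  [-5/8, 15/16, -1/8] . (a_S1, a_S2, a_S3) = 0
  [-1/8, 0, 7/8] . (a_S1, a_S2, a_S3) = 1/8

Solving yields:
  a_S1 = 22/153
  a_S2 = 2/17
  a_S3 = 25/153

Starting state is S2, so the absorption probability is a_S2 = 2/17.

Answer: 2/17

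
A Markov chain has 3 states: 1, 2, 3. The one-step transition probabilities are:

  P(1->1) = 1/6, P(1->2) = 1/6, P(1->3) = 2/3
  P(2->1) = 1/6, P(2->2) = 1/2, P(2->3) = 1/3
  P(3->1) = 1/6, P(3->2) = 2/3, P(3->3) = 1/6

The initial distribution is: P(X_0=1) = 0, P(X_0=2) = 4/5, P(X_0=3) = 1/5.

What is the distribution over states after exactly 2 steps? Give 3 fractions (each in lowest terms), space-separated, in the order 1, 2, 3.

Answer: 1/6 89/180 61/180

Derivation:
Propagating the distribution step by step (d_{t+1} = d_t * P):
d_0 = (1=0, 2=4/5, 3=1/5)
  d_1[1] = 0*1/6 + 4/5*1/6 + 1/5*1/6 = 1/6
  d_1[2] = 0*1/6 + 4/5*1/2 + 1/5*2/3 = 8/15
  d_1[3] = 0*2/3 + 4/5*1/3 + 1/5*1/6 = 3/10
d_1 = (1=1/6, 2=8/15, 3=3/10)
  d_2[1] = 1/6*1/6 + 8/15*1/6 + 3/10*1/6 = 1/6
  d_2[2] = 1/6*1/6 + 8/15*1/2 + 3/10*2/3 = 89/180
  d_2[3] = 1/6*2/3 + 8/15*1/3 + 3/10*1/6 = 61/180
d_2 = (1=1/6, 2=89/180, 3=61/180)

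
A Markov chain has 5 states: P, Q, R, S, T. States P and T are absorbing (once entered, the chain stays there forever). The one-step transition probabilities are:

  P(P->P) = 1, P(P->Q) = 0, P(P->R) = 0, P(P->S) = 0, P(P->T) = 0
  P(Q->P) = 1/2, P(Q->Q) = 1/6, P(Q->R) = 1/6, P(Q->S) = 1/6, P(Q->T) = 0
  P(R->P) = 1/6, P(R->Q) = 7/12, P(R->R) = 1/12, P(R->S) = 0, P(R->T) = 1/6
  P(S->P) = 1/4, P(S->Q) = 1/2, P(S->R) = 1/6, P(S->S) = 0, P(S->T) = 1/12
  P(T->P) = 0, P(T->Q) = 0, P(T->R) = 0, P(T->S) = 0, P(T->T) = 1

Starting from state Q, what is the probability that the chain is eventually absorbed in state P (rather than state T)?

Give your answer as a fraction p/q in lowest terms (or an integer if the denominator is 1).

Answer: 457/496

Derivation:
Let a_i = P(absorbed in P | start in state i).
Boundary conditions: a_P = 1, a_T = 0.
For each transient state i, a_i = sum_j P(i->j) * a_j:
  a_Q = 1/2*a_P + 1/6*a_Q + 1/6*a_R + 1/6*a_S + 0*a_T
  a_R = 1/6*a_P + 7/12*a_Q + 1/12*a_R + 0*a_S + 1/6*a_T
  a_S = 1/4*a_P + 1/2*a_Q + 1/6*a_R + 0*a_S + 1/12*a_T

Substituting a_P = 1 and a_T = 0, rearrange to (I - Q) a = r where r[i] = P(i -> P):
  [5/6, -1/6, -1/6] . (a_Q, a_R, a_S) = 1/2
  [-7/12, 11/12, 0] . (a_Q, a_R, a_S) = 1/6
  [-1/2, -1/6, 1] . (a_Q, a_R, a_S) = 1/4

Solving yields:
  a_Q = 457/496
  a_R = 381/496
  a_S = 26/31

Starting state is Q, so the absorption probability is a_Q = 457/496.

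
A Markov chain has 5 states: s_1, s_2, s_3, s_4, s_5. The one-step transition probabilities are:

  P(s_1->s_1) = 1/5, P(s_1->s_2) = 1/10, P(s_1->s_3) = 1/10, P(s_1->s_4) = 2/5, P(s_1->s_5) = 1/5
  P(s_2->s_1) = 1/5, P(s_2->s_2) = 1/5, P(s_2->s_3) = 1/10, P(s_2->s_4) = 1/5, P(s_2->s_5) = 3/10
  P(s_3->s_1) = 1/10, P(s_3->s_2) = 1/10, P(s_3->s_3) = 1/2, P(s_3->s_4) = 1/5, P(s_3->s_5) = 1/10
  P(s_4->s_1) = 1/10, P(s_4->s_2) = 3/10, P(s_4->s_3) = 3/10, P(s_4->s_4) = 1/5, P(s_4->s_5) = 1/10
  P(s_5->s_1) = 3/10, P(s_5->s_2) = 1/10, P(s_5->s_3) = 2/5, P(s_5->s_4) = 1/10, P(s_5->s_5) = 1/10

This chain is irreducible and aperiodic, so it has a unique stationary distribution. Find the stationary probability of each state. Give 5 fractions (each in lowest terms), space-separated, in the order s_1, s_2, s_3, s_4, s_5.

Answer: 71/439 70/439 275/878 191/878 65/439

Derivation:
The stationary distribution satisfies pi = pi * P, i.e.:
  pi_s_1 = 1/5*pi_s_1 + 1/5*pi_s_2 + 1/10*pi_s_3 + 1/10*pi_s_4 + 3/10*pi_s_5
  pi_s_2 = 1/10*pi_s_1 + 1/5*pi_s_2 + 1/10*pi_s_3 + 3/10*pi_s_4 + 1/10*pi_s_5
  pi_s_3 = 1/10*pi_s_1 + 1/10*pi_s_2 + 1/2*pi_s_3 + 3/10*pi_s_4 + 2/5*pi_s_5
  pi_s_4 = 2/5*pi_s_1 + 1/5*pi_s_2 + 1/5*pi_s_3 + 1/5*pi_s_4 + 1/10*pi_s_5
  pi_s_5 = 1/5*pi_s_1 + 3/10*pi_s_2 + 1/10*pi_s_3 + 1/10*pi_s_4 + 1/10*pi_s_5
with normalization: pi_s_1 + pi_s_2 + pi_s_3 + pi_s_4 + pi_s_5 = 1.

Using the first 4 balance equations plus normalization, the linear system A*pi = b is:
  [-4/5, 1/5, 1/10, 1/10, 3/10] . pi = 0
  [1/10, -4/5, 1/10, 3/10, 1/10] . pi = 0
  [1/10, 1/10, -1/2, 3/10, 2/5] . pi = 0
  [2/5, 1/5, 1/5, -4/5, 1/10] . pi = 0
  [1, 1, 1, 1, 1] . pi = 1

Solving yields:
  pi_s_1 = 71/439
  pi_s_2 = 70/439
  pi_s_3 = 275/878
  pi_s_4 = 191/878
  pi_s_5 = 65/439

Verification (pi * P):
  71/439*1/5 + 70/439*1/5 + 275/878*1/10 + 191/878*1/10 + 65/439*3/10 = 71/439 = pi_s_1  (ok)
  71/439*1/10 + 70/439*1/5 + 275/878*1/10 + 191/878*3/10 + 65/439*1/10 = 70/439 = pi_s_2  (ok)
  71/439*1/10 + 70/439*1/10 + 275/878*1/2 + 191/878*3/10 + 65/439*2/5 = 275/878 = pi_s_3  (ok)
  71/439*2/5 + 70/439*1/5 + 275/878*1/5 + 191/878*1/5 + 65/439*1/10 = 191/878 = pi_s_4  (ok)
  71/439*1/5 + 70/439*3/10 + 275/878*1/10 + 191/878*1/10 + 65/439*1/10 = 65/439 = pi_s_5  (ok)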